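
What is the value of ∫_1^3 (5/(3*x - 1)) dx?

An antiderivative is F(x) = 5*log(3*x - 1)/3.
Then F(3) - F(1) = (log(32)) - (5*log(2)/3) = 10*log(2)/3.

10*log(2)/3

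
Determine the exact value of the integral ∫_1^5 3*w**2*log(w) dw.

Integrate by parts once (u = ln w, dv = 3*w**2 dw).
An antiderivative is F(w) = w**3*(3*log(w) - 1)/3.
Then F(5) - F(1) = (-125/3 + 125*log(5)) - (-1/3) = -124/3 + 125*log(5).

-124/3 + 125*log(5)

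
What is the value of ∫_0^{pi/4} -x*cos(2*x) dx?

1/4 - pi/8

Integrate by parts once (u = x, dv = -cos(2*x) dx).
An antiderivative is F(x) = -x*sin(2*x)/2 - cos(2*x)/4.
Then F(pi/4) - F(0) = (-pi/8) - (-1/4) = 1/4 - pi/8.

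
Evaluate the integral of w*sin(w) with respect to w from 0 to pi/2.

Integrate by parts once (u = w, dv = sin(w) dw).
An antiderivative is F(w) = -w*cos(w) + sin(w).
Then F(pi/2) - F(0) = (1) - (0) = 1.

1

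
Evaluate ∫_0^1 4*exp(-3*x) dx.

An antiderivative is F(x) = -4*exp(-3*x)/3.
Then F(1) - F(0) = (-4*exp(-3)/3) - (-4/3) = 4/3 - 4*exp(-3)/3.

4/3 - 4*exp(-3)/3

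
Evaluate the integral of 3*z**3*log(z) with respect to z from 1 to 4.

Integrate by parts once (u = ln z, dv = 3*z**3 dz).
An antiderivative is F(z) = 3*z**4*(4*log(z) - 1)/16.
Then F(4) - F(1) = (-48 + 384*log(2)) - (-3/16) = -765/16 + 384*log(2).

-765/16 + 384*log(2)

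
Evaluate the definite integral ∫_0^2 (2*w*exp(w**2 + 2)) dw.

-exp(2) + exp(6)

Let u = w**2 + 2, so du = 2*w dw. When w = 0, u = 2; when w = 2, u = 6.
The integral becomes ∫ exp(u) du from 2 to 6, with antiderivative exp(u).
Back in w: F(w) = exp(w**2 + 2).
Then F(2) - F(0) = (exp(6)) - (exp(2)) = -exp(2) + exp(6).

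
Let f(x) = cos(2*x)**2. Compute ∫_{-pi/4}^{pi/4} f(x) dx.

Use the identity cos^2(2*x) = (1 + cos(4*x))/2.
An antiderivative is F(x) = x/2 + sin(4*x)/8.
Then F(pi/4) - F(-pi/4) = (pi/8) - (-pi/8) = pi/4.

pi/4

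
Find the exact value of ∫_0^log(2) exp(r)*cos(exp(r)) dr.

Let u = exp(r), so du = exp(r) dr. When r = 0, u = 1; when r = log(2), u = 2.
The integral becomes ∫ cos(u) du from 1 to 2, with antiderivative sin(u).
Back in r: F(r) = sin(exp(r)).
Then F(log(2)) - F(0) = (sin(2)) - (sin(1)) = -sin(1) + sin(2).

-sin(1) + sin(2)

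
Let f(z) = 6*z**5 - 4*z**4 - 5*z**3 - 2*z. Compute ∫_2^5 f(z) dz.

246087/20

By the power rule, an antiderivative is F(z) = z**6 - 4*z**5/5 - 5*z**4/4 - z**2.
Then F(5) - F(2) = (49275/4) - (72/5) = 246087/20.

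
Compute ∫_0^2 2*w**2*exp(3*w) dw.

-4/27 + 52*exp(6)/27

Integrate by parts twice (u = w^2, dv = 2*exp(3*w) dw).
An antiderivative is F(w) = (18*w**2 - 12*w + 4)*exp(3*w)/27.
Then F(2) - F(0) = (52*exp(6)/27) - (4/27) = -4/27 + 52*exp(6)/27.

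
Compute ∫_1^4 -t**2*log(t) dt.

7 - 128*log(2)/3

Integrate by parts once (u = ln t, dv = -t**2 dt).
An antiderivative is F(t) = -t**3*(3*log(t) - 1)/9.
Then F(4) - F(1) = (64/9 - 128*log(2)/3) - (1/9) = 7 - 128*log(2)/3.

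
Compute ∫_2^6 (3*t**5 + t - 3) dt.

By the power rule, an antiderivative is F(t) = t**6/2 + t**2/2 - 3*t.
Then F(6) - F(2) = (23328) - (28) = 23300.

23300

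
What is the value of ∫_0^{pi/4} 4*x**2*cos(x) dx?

sqrt(2)*(-4 + pi**2/8 + pi)

Integrate by parts twice (u = x^2, dv = 4*cos(x) dx).
An antiderivative is F(x) = 4*x**2*sin(x) + 8*x*cos(x) - 8*sin(x).
Then F(pi/4) - F(0) = (sqrt(2)*(-4 + pi**2/8 + pi)) - (0) = sqrt(2)*(-4 + pi**2/8 + pi).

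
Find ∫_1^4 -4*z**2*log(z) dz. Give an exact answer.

28 - 512*log(2)/3

Integrate by parts once (u = ln z, dv = -4*z**2 dz).
An antiderivative is F(z) = -4*z**3*(3*log(z) - 1)/9.
Then F(4) - F(1) = (256/9 - 512*log(2)/3) - (4/9) = 28 - 512*log(2)/3.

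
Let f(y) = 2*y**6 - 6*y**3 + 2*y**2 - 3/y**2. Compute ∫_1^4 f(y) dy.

121467/28

By the power rule, an antiderivative is F(y) = 2*y**7/7 - 3*y**4/2 + 2*y**3/3 + 3/y.
Then F(4) - F(1) = (364607/84) - (103/42) = 121467/28.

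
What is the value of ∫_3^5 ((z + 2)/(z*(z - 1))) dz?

log(72/25)

Factor the denominator: z**2 - z = z(z - 1).
Partial fractions: (z + 2)/(z*(z - 1)) = -2/z + 3/(z - 1).
An antiderivative is F(z) = -2*log(z) + 3*log(z - 1).
Then F(5) - F(3) = (log(64/25)) - (log(8/9)) = log(72/25).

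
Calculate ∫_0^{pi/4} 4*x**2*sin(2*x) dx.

Integrate by parts twice (u = x^2, dv = 4*sin(2*x) dx).
An antiderivative is F(x) = -2*x**2*cos(2*x) + 2*x*sin(2*x) + cos(2*x).
Then F(pi/4) - F(0) = (pi/2) - (1) = -1 + pi/2.

-1 + pi/2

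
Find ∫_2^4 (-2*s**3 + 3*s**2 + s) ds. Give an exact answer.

-58

By the power rule, an antiderivative is F(s) = -s**4/2 + s**3 + s**2/2.
Then F(4) - F(2) = (-56) - (2) = -58.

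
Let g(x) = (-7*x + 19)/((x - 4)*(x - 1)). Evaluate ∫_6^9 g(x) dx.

Factor the denominator: x**2 - 5*x + 4 = (x - 1)(x - 4).
Partial fractions: (-7*x + 19)/((x - 4)*(x - 1)) = -4/(x - 1) - 3/(x - 4).
An antiderivative is F(x) = -3*log(x - 4) - 4*log(x - 1).
Then F(9) - F(6) = (-12*log(2) - 3*log(5)) - (-4*log(5) - 3*log(2)) = -9*log(2) + log(5).

-9*log(2) + log(5)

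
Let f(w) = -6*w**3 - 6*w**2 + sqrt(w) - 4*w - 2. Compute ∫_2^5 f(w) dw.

By the power rule, an antiderivative is F(w) = -3*w**4/2 + 2*w**(3/2)/3 - 2*w**3 - 2*w**2 - 2*w.
Then F(5) - F(2) = (-2495/2 + 10*sqrt(5)/3) - (-52 + 4*sqrt(2)/3) = -2391/2 - 4*sqrt(2)/3 + 10*sqrt(5)/3.

-2391/2 - 4*sqrt(2)/3 + 10*sqrt(5)/3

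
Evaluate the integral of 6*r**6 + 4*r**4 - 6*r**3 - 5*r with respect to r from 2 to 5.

2392704/35

By the power rule, an antiderivative is F(r) = 6*r**7/7 + 4*r**5/5 - 3*r**4/2 - 5*r**2/2.
Then F(5) - F(2) = (479250/7) - (3546/35) = 2392704/35.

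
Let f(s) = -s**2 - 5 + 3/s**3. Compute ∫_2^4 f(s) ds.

By the power rule, an antiderivative is F(s) = -s**3/3 - 5*s - 3/(2*s**2).
Then F(4) - F(2) = (-3977/96) - (-313/24) = -2725/96.

-2725/96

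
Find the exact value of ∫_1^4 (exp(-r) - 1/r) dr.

(-log(4**exp(4)) - 1 + exp(3))*exp(-4)

An antiderivative is F(r) = -log(r) - exp(-r).
Then F(4) - F(1) = ((-log(4**exp(4)) - 1)*exp(-4)) - (-exp(-1)) = (-log(4**exp(4)) - 1 + exp(3))*exp(-4).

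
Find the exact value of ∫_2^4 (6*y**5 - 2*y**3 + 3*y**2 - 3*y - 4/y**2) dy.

3949

By the power rule, an antiderivative is F(y) = y**6 - y**4/2 + y**3 - 3*y**2/2 + 4/y.
Then F(4) - F(2) = (4009) - (60) = 3949.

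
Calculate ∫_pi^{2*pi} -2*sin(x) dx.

An antiderivative is F(x) = 2*cos(x).
Then F(2*pi) - F(pi) = (2) - (-2) = 4.

4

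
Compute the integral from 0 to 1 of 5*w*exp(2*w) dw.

5/4 + 5*exp(2)/4

Integrate by parts once (u = w, dv = 5*exp(2*w) dw).
An antiderivative is F(w) = (10*w - 5)*exp(2*w)/4.
Then F(1) - F(0) = (5*exp(2)/4) - (-5/4) = 5/4 + 5*exp(2)/4.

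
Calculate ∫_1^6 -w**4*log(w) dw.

Integrate by parts once (u = ln w, dv = -w**4 dw).
An antiderivative is F(w) = -w**5*(5*log(w) - 1)/25.
Then F(6) - F(1) = (7776/25 - 7776*log(6)/5) - (1/25) = 311 - 7776*log(6)/5.

311 - 7776*log(6)/5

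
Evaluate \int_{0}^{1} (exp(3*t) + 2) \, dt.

An antiderivative is F(t) = exp(3*t)/3 + 2*t.
Then F(1) - F(0) = (2 + exp(3)/3) - (1/3) = 5/3 + exp(3)/3.

5/3 + exp(3)/3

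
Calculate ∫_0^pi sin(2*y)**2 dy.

Use the identity sin^2(2*y) = (1 - cos(4*y))/2.
An antiderivative is F(y) = y/2 - sin(4*y)/8.
Then F(pi) - F(0) = (pi/2) - (0) = pi/2.

pi/2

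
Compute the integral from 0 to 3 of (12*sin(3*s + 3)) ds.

4*cos(3) - 4*cos(12)

Let u = 3*s + 3, so du = 3 ds. When s = 0, u = 3; when s = 3, u = 12.
The integral becomes 4·∫ sin(u) du from 3 to 12, with antiderivative -4*cos(u).
Back in s: F(s) = -4*cos(3*s + 3).
Then F(3) - F(0) = (-4*cos(12)) - (-4*cos(3)) = 4*cos(3) - 4*cos(12).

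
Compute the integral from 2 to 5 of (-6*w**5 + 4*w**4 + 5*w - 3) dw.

-130431/10

By the power rule, an antiderivative is F(w) = -w**6 + 4*w**5/5 + 5*w**2/2 - 3*w.
Then F(5) - F(2) = (-26155/2) - (-172/5) = -130431/10.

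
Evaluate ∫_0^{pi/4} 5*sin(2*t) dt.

An antiderivative is F(t) = -5*cos(2*t)/2.
Then F(pi/4) - F(0) = (0) - (-5/2) = 5/2.

5/2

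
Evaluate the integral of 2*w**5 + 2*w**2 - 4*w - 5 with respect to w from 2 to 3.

By the power rule, an antiderivative is F(w) = w**6/3 + 2*w**3/3 - 2*w**2 - 5*w.
Then F(3) - F(2) = (228) - (26/3) = 658/3.

658/3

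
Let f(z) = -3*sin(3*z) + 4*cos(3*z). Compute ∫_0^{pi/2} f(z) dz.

An antiderivative is F(z) = 4*sin(3*z)/3 + cos(3*z).
Then F(pi/2) - F(0) = (-4/3) - (1) = -7/3.

-7/3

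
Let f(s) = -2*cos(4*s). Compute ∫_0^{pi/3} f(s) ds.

sqrt(3)/4

An antiderivative is F(s) = -sin(4*s)/2.
Then F(pi/3) - F(0) = (sqrt(3)/4) - (0) = sqrt(3)/4.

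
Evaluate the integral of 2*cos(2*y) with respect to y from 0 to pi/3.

An antiderivative is F(y) = sin(2*y).
Then F(pi/3) - F(0) = (sqrt(3)/2) - (0) = sqrt(3)/2.

sqrt(3)/2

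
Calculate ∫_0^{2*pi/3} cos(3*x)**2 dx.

Use the identity cos^2(3*x) = (1 + cos(6*x))/2.
An antiderivative is F(x) = x/2 + sin(6*x)/12.
Then F(2*pi/3) - F(0) = (pi/3) - (0) = pi/3.

pi/3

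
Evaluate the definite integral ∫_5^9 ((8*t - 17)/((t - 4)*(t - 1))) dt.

3*log(2) + 5*log(5)

Factor the denominator: t**2 - 5*t + 4 = (t - 1)(t - 4).
Partial fractions: (8*t - 17)/((t - 4)*(t - 1)) = 3/(t - 1) + 5/(t - 4).
An antiderivative is F(t) = 5*log(t - 4) + 3*log(t - 1).
Then F(9) - F(5) = (9*log(2) + 5*log(5)) - (log(64)) = 3*log(2) + 5*log(5).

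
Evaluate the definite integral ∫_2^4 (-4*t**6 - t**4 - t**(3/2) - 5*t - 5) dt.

-333912/35 + 8*sqrt(2)/5

By the power rule, an antiderivative is F(t) = -4*t**7/7 - 2*t**(5/2)/5 - t**5/5 - 5*t**2/2 - 5*t.
Then F(4) - F(2) = (-337396/35) - (-3484/35 - 8*sqrt(2)/5) = -333912/35 + 8*sqrt(2)/5.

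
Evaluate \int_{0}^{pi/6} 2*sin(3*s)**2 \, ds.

Use the identity sin^2(3*s) = (1 - cos(6*s))/2.
An antiderivative is F(s) = s - sin(6*s)/6.
Then F(pi/6) - F(0) = (pi/6) - (0) = pi/6.

pi/6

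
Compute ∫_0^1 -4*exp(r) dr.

An antiderivative is F(r) = -4*exp(r).
Then F(1) - F(0) = (-4*E) - (-4) = 4 - 4*E.

4 - 4*E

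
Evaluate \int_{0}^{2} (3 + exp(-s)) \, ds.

7 - exp(-2)

An antiderivative is F(s) = 3*s - exp(-s).
Then F(2) - F(0) = (6 - exp(-2)) - (-1) = 7 - exp(-2).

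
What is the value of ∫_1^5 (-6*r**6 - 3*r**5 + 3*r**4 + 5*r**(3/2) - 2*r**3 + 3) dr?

By the power rule, an antiderivative is F(r) = -6*r**7/7 - r**6/2 + 2*r**(5/2) + 3*r**5/5 - r**4/2 + 3*r.
Then F(5) - F(1) = (-512395/7 + 50*sqrt(5)) - (131/35) = -2562106/35 + 50*sqrt(5).

-2562106/35 + 50*sqrt(5)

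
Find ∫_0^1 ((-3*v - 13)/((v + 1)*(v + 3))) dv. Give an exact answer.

Factor the denominator: v**2 + 4*v + 3 = (v + 3)(v + 1).
Partial fractions: (-3*v - 13)/((v + 1)*(v + 3)) = 2/(v + 3) - 5/(v + 1).
An antiderivative is F(v) = -5*log(v + 1) + 2*log(v + 3).
Then F(1) - F(0) = (-log(2)) - (log(9)) = -log(18).

-log(18)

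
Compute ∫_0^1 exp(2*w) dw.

An antiderivative is F(w) = exp(2*w)/2.
Then F(1) - F(0) = (exp(2)/2) - (1/2) = -1/2 + exp(2)/2.

-1/2 + exp(2)/2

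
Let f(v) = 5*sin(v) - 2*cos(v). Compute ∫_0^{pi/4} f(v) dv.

An antiderivative is F(v) = -2*sin(v) - 5*cos(v).
Then F(pi/4) - F(0) = (-7*sqrt(2)/2) - (-5) = 5 - 7*sqrt(2)/2.

5 - 7*sqrt(2)/2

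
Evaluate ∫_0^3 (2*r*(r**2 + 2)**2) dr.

441

Let u = r**2 + 2, so du = 2*r dr. When r = 0, u = 2; when r = 3, u = 11.
The integral becomes ∫ u**2 du from 2 to 11, with antiderivative u**3/3.
Back in r: F(r) = (r**2 + 2)**3/3.
Then F(3) - F(0) = (1331/3) - (8/3) = 441.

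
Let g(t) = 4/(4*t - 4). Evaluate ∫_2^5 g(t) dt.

log(4)

An antiderivative is F(t) = log(4*t - 4).
Then F(5) - F(2) = (log(16)) - (log(4)) = log(4).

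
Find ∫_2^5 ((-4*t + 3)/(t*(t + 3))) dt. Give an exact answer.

Factor the denominator: t**2 + 3*t = (t + 3)t.
Partial fractions: (-4*t + 3)/(t*(t + 3)) = -5/(t + 3) + 1/t.
An antiderivative is F(t) = log(t) - 5*log(t + 3).
Then F(5) - F(2) = (-15*log(2) + log(5)) - (-5*log(5) + log(2)) = -16*log(2) + 6*log(5).

-16*log(2) + 6*log(5)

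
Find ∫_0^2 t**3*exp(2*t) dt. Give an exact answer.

Integrate by parts 3 times (u = t^3, dv = exp(2*t) dt).
An antiderivative is F(t) = (4*t**3 - 6*t**2 + 6*t - 3)*exp(2*t)/8.
Then F(2) - F(0) = (17*exp(4)/8) - (-3/8) = 3/8 + 17*exp(4)/8.

3/8 + 17*exp(4)/8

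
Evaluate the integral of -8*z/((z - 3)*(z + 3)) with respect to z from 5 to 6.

Factor the denominator: z**2 - 9 = (z + 3)(z - 3).
Partial fractions: -8*z/((z - 3)*(z + 3)) = -4/(z + 3) - 4/(z - 3).
An antiderivative is F(z) = -4*log(z - 3) - 4*log(z + 3).
Then F(6) - F(5) = (-12*log(3)) - (-16*log(2)) = -12*log(3) + 16*log(2).

-12*log(3) + 16*log(2)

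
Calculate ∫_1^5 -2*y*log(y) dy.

12 - 25*log(5)

Integrate by parts once (u = ln y, dv = -2*y dy).
An antiderivative is F(y) = -y**2*(2*log(y) - 1)/2.
Then F(5) - F(1) = (25/2 - 25*log(5)) - (1/2) = 12 - 25*log(5).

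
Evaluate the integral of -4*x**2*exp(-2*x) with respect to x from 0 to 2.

Integrate by parts twice (u = x^2, dv = -4*exp(-2*x) dx).
An antiderivative is F(x) = (2*x**2 + 2*x + 1)*exp(-2*x).
Then F(2) - F(0) = (13*exp(-4)) - (1) = -1 + 13*exp(-4).

-1 + 13*exp(-4)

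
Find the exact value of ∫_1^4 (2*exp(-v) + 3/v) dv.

An antiderivative is F(v) = 3*log(v) - 2*exp(-v).
Then F(4) - F(1) = (-2*exp(-4) + 6*log(2)) - (-2*exp(-1)) = -2*exp(-4) + 2*exp(-1) + 6*log(2).

-2*exp(-4) + 2*exp(-1) + 6*log(2)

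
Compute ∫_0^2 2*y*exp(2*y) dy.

1/2 + 3*exp(4)/2

Integrate by parts once (u = y, dv = 2*exp(2*y) dy).
An antiderivative is F(y) = (2*y - 1)*exp(2*y)/2.
Then F(2) - F(0) = (3*exp(4)/2) - (-1/2) = 1/2 + 3*exp(4)/2.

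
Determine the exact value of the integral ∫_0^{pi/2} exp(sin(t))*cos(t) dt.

Let u = sin(t), so du = cos(t) dt. When t = 0, u = 0; when t = pi/2, u = 1.
The integral becomes ∫ exp(u) du from 0 to 1, with antiderivative exp(u).
Back in t: F(t) = exp(sin(t)).
Then F(pi/2) - F(0) = (E) - (1) = -1 + E.

-1 + E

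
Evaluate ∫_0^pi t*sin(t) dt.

pi

Integrate by parts once (u = t, dv = sin(t) dt).
An antiderivative is F(t) = -t*cos(t) + sin(t).
Then F(pi) - F(0) = (pi) - (0) = pi.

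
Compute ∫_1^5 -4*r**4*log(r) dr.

12496/25 - 2500*log(5)

Integrate by parts once (u = ln r, dv = -4*r**4 dr).
An antiderivative is F(r) = -4*r**5*(5*log(r) - 1)/25.
Then F(5) - F(1) = (500 - 2500*log(5)) - (4/25) = 12496/25 - 2500*log(5).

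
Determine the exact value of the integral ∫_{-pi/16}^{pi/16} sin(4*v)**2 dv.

-1/8 + pi/16

Use the identity sin^2(4*v) = (1 - cos(8*v))/2.
An antiderivative is F(v) = v/2 - sin(8*v)/16.
Then F(pi/16) - F(-pi/16) = (-1/16 + pi/32) - (1/16 - pi/32) = -1/8 + pi/16.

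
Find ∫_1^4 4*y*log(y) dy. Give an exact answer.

Integrate by parts once (u = ln y, dv = 4*y dy).
An antiderivative is F(y) = y**2*(2*log(y) - 1).
Then F(4) - F(1) = (-16 + 64*log(2)) - (-1) = -15 + 64*log(2).

-15 + 64*log(2)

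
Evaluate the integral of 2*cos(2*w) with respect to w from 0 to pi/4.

1

An antiderivative is F(w) = sin(2*w).
Then F(pi/4) - F(0) = (1) - (0) = 1.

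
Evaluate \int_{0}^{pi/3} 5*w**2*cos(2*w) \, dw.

-5*pi/12 - 5*sqrt(3)/8 + 5*sqrt(3)*pi**2/36

Integrate by parts twice (u = w^2, dv = 5*cos(2*w) dw).
An antiderivative is F(w) = 5*w**2*sin(2*w)/2 + 5*w*cos(2*w)/2 - 5*sin(2*w)/4.
Then F(pi/3) - F(0) = (-5*pi/12 - 5*sqrt(3)/8 + 5*sqrt(3)*pi**2/36) - (0) = -5*pi/12 - 5*sqrt(3)/8 + 5*sqrt(3)*pi**2/36.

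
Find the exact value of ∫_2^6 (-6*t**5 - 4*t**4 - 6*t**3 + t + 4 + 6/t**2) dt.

-273366/5

By the power rule, an antiderivative is F(t) = -t**6 - 4*t**5/5 - 3*t**4/2 + t**2/2 + 4*t - 6/t.
Then F(6) - F(2) = (-273899/5) - (-533/5) = -273366/5.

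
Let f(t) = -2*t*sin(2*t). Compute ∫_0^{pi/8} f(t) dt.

sqrt(2)*(-4 + pi)/16

Integrate by parts once (u = t, dv = -2*sin(2*t) dt).
An antiderivative is F(t) = t*cos(2*t) - sin(2*t)/2.
Then F(pi/8) - F(0) = (sqrt(2)*(-4 + pi)/16) - (0) = sqrt(2)*(-4 + pi)/16.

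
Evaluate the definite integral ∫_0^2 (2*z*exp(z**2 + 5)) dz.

Let u = z**2 + 5, so du = 2*z dz. When z = 0, u = 5; when z = 2, u = 9.
The integral becomes ∫ exp(u) du from 5 to 9, with antiderivative exp(u).
Back in z: F(z) = exp(z**2 + 5).
Then F(2) - F(0) = (exp(9)) - (exp(5)) = -exp(5) + exp(9).

-exp(5) + exp(9)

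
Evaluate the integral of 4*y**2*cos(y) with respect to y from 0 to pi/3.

-4*sqrt(3) + 2*sqrt(3)*pi**2/9 + 4*pi/3

Integrate by parts twice (u = y^2, dv = 4*cos(y) dy).
An antiderivative is F(y) = 4*y**2*sin(y) + 8*y*cos(y) - 8*sin(y).
Then F(pi/3) - F(0) = (-4*sqrt(3) + 2*sqrt(3)*pi**2/9 + 4*pi/3) - (0) = -4*sqrt(3) + 2*sqrt(3)*pi**2/9 + 4*pi/3.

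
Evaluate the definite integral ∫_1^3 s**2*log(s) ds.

Integrate by parts once (u = ln s, dv = s**2 ds).
An antiderivative is F(s) = s**3*(3*log(s) - 1)/9.
Then F(3) - F(1) = (-3 + 9*log(3)) - (-1/9) = -26/9 + 9*log(3).

-26/9 + 9*log(3)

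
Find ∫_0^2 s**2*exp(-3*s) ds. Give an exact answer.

Integrate by parts twice (u = s^2, dv = exp(-3*s) ds).
An antiderivative is F(s) = (-9*s**2 - 6*s - 2)*exp(-3*s)/27.
Then F(2) - F(0) = (-50*exp(-6)/27) - (-2/27) = 2/27 - 50*exp(-6)/27.

2/27 - 50*exp(-6)/27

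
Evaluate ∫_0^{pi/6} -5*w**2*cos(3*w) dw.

Integrate by parts twice (u = w^2, dv = -5*cos(3*w) dw).
An antiderivative is F(w) = -5*w**2*sin(3*w)/3 - 10*w*cos(3*w)/9 + 10*sin(3*w)/27.
Then F(pi/6) - F(0) = (10/27 - 5*pi**2/108) - (0) = 10/27 - 5*pi**2/108.

10/27 - 5*pi**2/108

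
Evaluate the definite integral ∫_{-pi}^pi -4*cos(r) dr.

An antiderivative is F(r) = -4*sin(r).
Then F(pi) - F(-pi) = (0) - (0) = 0.

0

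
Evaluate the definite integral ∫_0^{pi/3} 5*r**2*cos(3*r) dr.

-10*pi/27

Integrate by parts twice (u = r^2, dv = 5*cos(3*r) dr).
An antiderivative is F(r) = 5*r**2*sin(3*r)/3 + 10*r*cos(3*r)/9 - 10*sin(3*r)/27.
Then F(pi/3) - F(0) = (-10*pi/27) - (0) = -10*pi/27.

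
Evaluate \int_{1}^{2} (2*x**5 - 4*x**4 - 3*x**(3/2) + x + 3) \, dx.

19/10 - 24*sqrt(2)/5

By the power rule, an antiderivative is F(x) = x**6/3 - 6*x**(5/2)/5 - 4*x**5/5 + x**2/2 + 3*x.
Then F(2) - F(1) = (56/15 - 24*sqrt(2)/5) - (11/6) = 19/10 - 24*sqrt(2)/5.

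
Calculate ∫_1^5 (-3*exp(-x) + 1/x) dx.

An antiderivative is F(x) = log(x) + 3*exp(-x).
Then F(5) - F(1) = (3*exp(-5) + log(5)) - (3*exp(-1)) = -3*exp(-1) + 3*exp(-5) + log(5).

-3*exp(-1) + 3*exp(-5) + log(5)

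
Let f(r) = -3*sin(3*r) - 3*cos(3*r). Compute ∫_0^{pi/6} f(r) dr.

An antiderivative is F(r) = -sin(3*r) + cos(3*r).
Then F(pi/6) - F(0) = (-1) - (1) = -2.

-2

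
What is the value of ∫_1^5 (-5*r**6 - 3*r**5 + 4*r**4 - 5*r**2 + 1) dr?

By the power rule, an antiderivative is F(r) = -5*r**7/7 - r**6/2 + 4*r**5/5 - 5*r**3/3 + r.
Then F(5) - F(1) = (-2575415/42) - (-227/210) = -6438424/105.

-6438424/105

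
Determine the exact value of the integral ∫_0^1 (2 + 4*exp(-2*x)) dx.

An antiderivative is F(x) = 2*x - 2*exp(-2*x).
Then F(1) - F(0) = (2 - 2*exp(-2)) - (-2) = 4 - 2*exp(-2).

4 - 2*exp(-2)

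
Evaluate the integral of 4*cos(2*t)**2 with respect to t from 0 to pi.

2*pi

Use the identity cos^2(2*t) = (1 + cos(4*t))/2.
An antiderivative is F(t) = 2*t + sin(4*t)/2.
Then F(pi) - F(0) = (2*pi) - (0) = 2*pi.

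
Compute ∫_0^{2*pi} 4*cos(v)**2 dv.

Use the identity cos^2(v) = (1 + cos(2*v))/2.
An antiderivative is F(v) = 2*v + sin(2*v).
Then F(2*pi) - F(0) = (4*pi) - (0) = 4*pi.

4*pi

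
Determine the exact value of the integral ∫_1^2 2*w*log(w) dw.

Integrate by parts once (u = ln w, dv = 2*w dw).
An antiderivative is F(w) = w**2*(2*log(w) - 1)/2.
Then F(2) - F(1) = (-2 + log(16)) - (-1/2) = -3/2 + log(16).

-3/2 + log(16)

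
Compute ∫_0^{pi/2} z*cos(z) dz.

-1 + pi/2

Integrate by parts once (u = z, dv = cos(z) dz).
An antiderivative is F(z) = z*sin(z) + cos(z).
Then F(pi/2) - F(0) = (pi/2) - (1) = -1 + pi/2.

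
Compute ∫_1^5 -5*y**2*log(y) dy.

Integrate by parts once (u = ln y, dv = -5*y**2 dy).
An antiderivative is F(y) = -5*y**3*(3*log(y) - 1)/9.
Then F(5) - F(1) = (625/9 - 625*log(5)/3) - (5/9) = 620/9 - 625*log(5)/3.

620/9 - 625*log(5)/3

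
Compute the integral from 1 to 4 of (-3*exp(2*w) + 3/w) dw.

An antiderivative is F(w) = -3*exp(2*w)/2 + 3*log(w).
Then F(4) - F(1) = (-3*exp(8)/2 + log(64)) - (-3*exp(2)/2) = -3*exp(8)/2 + log(64) + 3*exp(2)/2.

-3*exp(8)/2 + log(64) + 3*exp(2)/2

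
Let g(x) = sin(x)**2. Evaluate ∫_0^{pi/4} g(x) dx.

-1/4 + pi/8

Use the identity sin^2(x) = (1 - cos(2*x))/2.
An antiderivative is F(x) = x/2 - sin(2*x)/4.
Then F(pi/4) - F(0) = (-1/4 + pi/8) - (0) = -1/4 + pi/8.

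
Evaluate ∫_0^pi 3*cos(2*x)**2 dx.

3*pi/2

Use the identity cos^2(2*x) = (1 + cos(4*x))/2.
An antiderivative is F(x) = 3*x/2 + 3*sin(4*x)/8.
Then F(pi) - F(0) = (3*pi/2) - (0) = 3*pi/2.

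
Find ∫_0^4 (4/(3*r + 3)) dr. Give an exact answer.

An antiderivative is F(r) = 4*log(3*r + 3)/3.
Then F(4) - F(0) = (4*log(15)/3) - (4*log(3)/3) = 4*log(5)/3.

4*log(5)/3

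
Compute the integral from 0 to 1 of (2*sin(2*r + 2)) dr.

Let u = 2*r + 2, so du = 2 dr. When r = 0, u = 2; when r = 1, u = 4.
The integral becomes ∫ sin(u) du from 2 to 4, with antiderivative -cos(u).
Back in r: F(r) = -cos(2*r + 2).
Then F(1) - F(0) = (-cos(4)) - (-cos(2)) = cos(2) - cos(4).

cos(2) - cos(4)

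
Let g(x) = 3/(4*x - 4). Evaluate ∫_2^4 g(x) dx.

An antiderivative is F(x) = 3*log(4*x - 4)/4.
Then F(4) - F(2) = (3*log(12)/4) - (3*log(2)/2) = 3*log(3)/4.

3*log(3)/4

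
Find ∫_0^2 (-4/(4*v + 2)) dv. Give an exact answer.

-log(5)

An antiderivative is F(v) = -log(4*v + 2).
Then F(2) - F(0) = (-log(10)) - (-log(2)) = -log(5).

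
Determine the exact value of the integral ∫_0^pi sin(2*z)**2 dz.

Use the identity sin^2(2*z) = (1 - cos(4*z))/2.
An antiderivative is F(z) = z/2 - sin(4*z)/8.
Then F(pi) - F(0) = (pi/2) - (0) = pi/2.

pi/2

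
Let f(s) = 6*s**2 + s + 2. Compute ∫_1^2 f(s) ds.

35/2

By the power rule, an antiderivative is F(s) = 2*s**3 + s**2/2 + 2*s.
Then F(2) - F(1) = (22) - (9/2) = 35/2.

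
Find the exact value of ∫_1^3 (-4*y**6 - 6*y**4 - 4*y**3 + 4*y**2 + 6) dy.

-165152/105

By the power rule, an antiderivative is F(y) = -4*y**7/7 - 6*y**5/5 - y**4 + 4*y**3/3 + 6*y.
Then F(3) - F(1) = (-54891/35) - (479/105) = -165152/105.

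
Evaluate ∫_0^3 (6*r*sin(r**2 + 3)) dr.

3*cos(3) - 3*cos(12)

Let u = r**2 + 3, so du = 2*r dr. When r = 0, u = 3; when r = 3, u = 12.
The integral becomes 3·∫ sin(u) du from 3 to 12, with antiderivative -3*cos(u).
Back in r: F(r) = -3*cos(r**2 + 3).
Then F(3) - F(0) = (-3*cos(12)) - (-3*cos(3)) = 3*cos(3) - 3*cos(12).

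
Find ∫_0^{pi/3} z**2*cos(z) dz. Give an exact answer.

Integrate by parts twice (u = z^2, dv = cos(z) dz).
An antiderivative is F(z) = z**2*sin(z) + 2*z*cos(z) - 2*sin(z).
Then F(pi/3) - F(0) = (-sqrt(3) + sqrt(3)*pi**2/18 + pi/3) - (0) = -sqrt(3) + sqrt(3)*pi**2/18 + pi/3.

-sqrt(3) + sqrt(3)*pi**2/18 + pi/3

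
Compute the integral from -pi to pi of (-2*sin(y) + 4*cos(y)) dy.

An antiderivative is F(y) = 4*sin(y) + 2*cos(y).
Then F(pi) - F(-pi) = (-2) - (-2) = 0.

0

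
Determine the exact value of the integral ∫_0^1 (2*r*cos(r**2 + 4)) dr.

Let u = r**2 + 4, so du = 2*r dr. When r = 0, u = 4; when r = 1, u = 5.
The integral becomes ∫ cos(u) du from 4 to 5, with antiderivative sin(u).
Back in r: F(r) = sin(r**2 + 4).
Then F(1) - F(0) = (sin(5)) - (sin(4)) = sin(5) - sin(4).

sin(5) - sin(4)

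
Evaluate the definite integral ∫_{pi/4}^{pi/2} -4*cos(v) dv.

An antiderivative is F(v) = -4*sin(v).
Then F(pi/2) - F(pi/4) = (-4) - (-2*sqrt(2)) = -4 + 2*sqrt(2).

-4 + 2*sqrt(2)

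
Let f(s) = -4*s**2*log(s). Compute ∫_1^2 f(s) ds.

Integrate by parts once (u = ln s, dv = -4*s**2 ds).
An antiderivative is F(s) = -4*s**3*(3*log(s) - 1)/9.
Then F(2) - F(1) = (32/9 - 32*log(2)/3) - (4/9) = 28/9 - 32*log(2)/3.

28/9 - 32*log(2)/3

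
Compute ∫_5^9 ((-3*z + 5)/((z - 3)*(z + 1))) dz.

log(3/25)

Factor the denominator: z**2 - 2*z - 3 = (z + 1)(z - 3).
Partial fractions: (-3*z + 5)/((z - 3)*(z + 1)) = -2/(z + 1) - 1/(z - 3).
An antiderivative is F(z) = -log(z - 3) - 2*log(z + 1).
Then F(9) - F(5) = (-2*log(5) - 3*log(2) - log(3)) - (-log(72)) = log(3/25).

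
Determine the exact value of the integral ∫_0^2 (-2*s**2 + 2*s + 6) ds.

By the power rule, an antiderivative is F(s) = -2*s**3/3 + s**2 + 6*s.
Then F(2) - F(0) = (32/3) - (0) = 32/3.

32/3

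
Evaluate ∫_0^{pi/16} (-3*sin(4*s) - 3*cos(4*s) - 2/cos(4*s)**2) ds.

-5/4

An antiderivative is F(s) = -3*sin(4*s)/4 + 3*cos(4*s)/4 - tan(4*s)/2.
Then F(pi/16) - F(0) = (-1/2) - (3/4) = -5/4.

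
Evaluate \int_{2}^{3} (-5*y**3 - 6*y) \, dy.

By the power rule, an antiderivative is F(y) = -5*y**4/4 - 3*y**2.
Then F(3) - F(2) = (-513/4) - (-32) = -385/4.

-385/4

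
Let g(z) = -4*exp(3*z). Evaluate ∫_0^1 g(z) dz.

4/3 - 4*exp(3)/3

An antiderivative is F(z) = -4*exp(3*z)/3.
Then F(1) - F(0) = (-4*exp(3)/3) - (-4/3) = 4/3 - 4*exp(3)/3.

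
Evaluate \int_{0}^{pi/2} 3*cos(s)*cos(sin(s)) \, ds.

Let u = sin(s), so du = cos(s) ds. When s = 0, u = 0; when s = pi/2, u = 1.
The integral becomes 3·∫ cos(u) du from 0 to 1, with antiderivative 3*sin(u).
Back in s: F(s) = 3*sin(sin(s)).
Then F(pi/2) - F(0) = (3*sin(1)) - (0) = 3*sin(1).

3*sin(1)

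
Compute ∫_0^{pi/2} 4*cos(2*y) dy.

0

An antiderivative is F(y) = 2*sin(2*y).
Then F(pi/2) - F(0) = (0) - (0) = 0.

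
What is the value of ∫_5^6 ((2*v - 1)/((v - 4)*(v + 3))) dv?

log(9/4)

Factor the denominator: v**2 - v - 12 = (v + 3)(v - 4).
Partial fractions: (2*v - 1)/((v - 4)*(v + 3)) = 1/(v + 3) + 1/(v - 4).
An antiderivative is F(v) = log(v - 4) + log(v + 3).
Then F(6) - F(5) = (log(18)) - (log(8)) = log(9/4).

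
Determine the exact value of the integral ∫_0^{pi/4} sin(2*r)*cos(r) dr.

2/3 - sqrt(2)/6

Use the identity sin(2*r)cos(r) = [sin(3*r) + sin(r)]/2.
An antiderivative is F(r) = -cos(r)/2 - cos(3*r)/6.
Then F(pi/4) - F(0) = (-sqrt(2)/6) - (-2/3) = 2/3 - sqrt(2)/6.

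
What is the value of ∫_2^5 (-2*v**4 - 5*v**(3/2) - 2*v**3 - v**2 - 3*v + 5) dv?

By the power rule, an antiderivative is F(v) = -2*v**(5/2) - 2*v**5/5 - v**4/2 - v**3/3 - 3*v**2/2 + 5*v.
Then F(5) - F(2) = (-4850/3 - 50*sqrt(5)) - (-292/15 - 8*sqrt(2)) = -7986/5 - 50*sqrt(5) + 8*sqrt(2).

-7986/5 - 50*sqrt(5) + 8*sqrt(2)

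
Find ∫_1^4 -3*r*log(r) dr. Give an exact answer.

45/4 - 48*log(2)

Integrate by parts once (u = ln r, dv = -3*r dr).
An antiderivative is F(r) = -3*r**2*(2*log(r) - 1)/4.
Then F(4) - F(1) = (12 - 48*log(2)) - (3/4) = 45/4 - 48*log(2).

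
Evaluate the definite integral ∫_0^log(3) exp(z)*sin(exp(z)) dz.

Let u = exp(z), so du = exp(z) dz. When z = 0, u = 1; when z = log(3), u = 3.
The integral becomes ∫ sin(u) du from 1 to 3, with antiderivative -cos(u).
Back in z: F(z) = -cos(exp(z)).
Then F(log(3)) - F(0) = (-cos(3)) - (-cos(1)) = cos(1) - cos(3).

cos(1) - cos(3)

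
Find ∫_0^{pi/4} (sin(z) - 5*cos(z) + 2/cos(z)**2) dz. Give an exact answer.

An antiderivative is F(z) = -5*sin(z) - cos(z) + 2*tan(z).
Then F(pi/4) - F(0) = (2 - 3*sqrt(2)) - (-1) = 3 - 3*sqrt(2).

3 - 3*sqrt(2)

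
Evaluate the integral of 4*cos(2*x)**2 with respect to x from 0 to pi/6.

sqrt(3)/4 + pi/3

Use the identity cos^2(2*x) = (1 + cos(4*x))/2.
An antiderivative is F(x) = 2*x + sin(4*x)/2.
Then F(pi/6) - F(0) = (sqrt(3)/4 + pi/3) - (0) = sqrt(3)/4 + pi/3.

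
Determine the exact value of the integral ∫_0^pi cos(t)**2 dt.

Use the identity cos^2(t) = (1 + cos(2*t))/2.
An antiderivative is F(t) = t/2 + sin(2*t)/4.
Then F(pi) - F(0) = (pi/2) - (0) = pi/2.

pi/2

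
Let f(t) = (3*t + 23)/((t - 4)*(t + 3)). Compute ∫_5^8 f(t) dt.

Factor the denominator: t**2 - t - 12 = (t + 3)(t - 4).
Partial fractions: (3*t + 23)/((t - 4)*(t + 3)) = -2/(t + 3) + 5/(t - 4).
An antiderivative is F(t) = 5*log(t - 4) - 2*log(t + 3).
Then F(8) - F(5) = (-2*log(11) + 10*log(2)) - (-log(64)) = -2*log(11) + 16*log(2).

-2*log(11) + 16*log(2)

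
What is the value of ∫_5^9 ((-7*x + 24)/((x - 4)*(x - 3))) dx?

Factor the denominator: x**2 - 7*x + 12 = (x - 3)(x - 4).
Partial fractions: (-7*x + 24)/((x - 4)*(x - 3)) = -3/(x - 3) - 4/(x - 4).
An antiderivative is F(x) = -4*log(x - 4) - 3*log(x - 3).
Then F(9) - F(5) = (-4*log(5) - 3*log(3) - 3*log(2)) - (-log(8)) = -4*log(5) - 3*log(3).

-4*log(5) - 3*log(3)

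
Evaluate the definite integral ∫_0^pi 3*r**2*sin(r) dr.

Integrate by parts twice (u = r^2, dv = 3*sin(r) dr).
An antiderivative is F(r) = -3*r**2*cos(r) + 6*r*sin(r) + 6*cos(r).
Then F(pi) - F(0) = (-6 + 3*pi**2) - (6) = -12 + 3*pi**2.

-12 + 3*pi**2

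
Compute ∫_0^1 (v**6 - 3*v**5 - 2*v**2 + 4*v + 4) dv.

209/42

By the power rule, an antiderivative is F(v) = v**7/7 - v**6/2 - 2*v**3/3 + 2*v**2 + 4*v.
Then F(1) - F(0) = (209/42) - (0) = 209/42.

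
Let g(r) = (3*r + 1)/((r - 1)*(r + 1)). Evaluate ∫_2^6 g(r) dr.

-log(3) + log(7) + 2*log(5)

Factor the denominator: r**2 - 1 = (r + 1)(r - 1).
Partial fractions: (3*r + 1)/((r - 1)*(r + 1)) = 1/(r + 1) + 2/(r - 1).
An antiderivative is F(r) = 2*log(r - 1) + log(r + 1).
Then F(6) - F(2) = (log(7) + 2*log(5)) - (log(3)) = -log(3) + log(7) + 2*log(5).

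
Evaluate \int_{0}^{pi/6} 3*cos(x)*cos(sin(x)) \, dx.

Let u = sin(x), so du = cos(x) dx. When x = 0, u = 0; when x = pi/6, u = 1/2.
The integral becomes 3·∫ cos(u) du from 0 to 1/2, with antiderivative 3*sin(u).
Back in x: F(x) = 3*sin(sin(x)).
Then F(pi/6) - F(0) = (3*sin(1/2)) - (0) = 3*sin(1/2).

3*sin(1/2)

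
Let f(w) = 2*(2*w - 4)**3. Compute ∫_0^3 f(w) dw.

Let u = 2*w - 4, so du = 2 dw. When w = 0, u = -4; when w = 3, u = 2.
The integral becomes ∫ u**3 du from -4 to 2, with antiderivative u**4/4.
Back in w: F(w) = (2*w - 4)**4/4.
Then F(3) - F(0) = (4) - (64) = -60.

-60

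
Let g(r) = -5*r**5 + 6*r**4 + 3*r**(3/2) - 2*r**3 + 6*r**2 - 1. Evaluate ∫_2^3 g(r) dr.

By the power rule, an antiderivative is F(r) = -5*r**6/6 + 6*r**(5/2)/5 + 6*r**5/5 - r**4/2 + 2*r**3 - r.
Then F(3) - F(2) = (-1527/5 + 54*sqrt(3)/5) - (-134/15 + 24*sqrt(2)/5) = -4447/15 - 24*sqrt(2)/5 + 54*sqrt(3)/5.

-4447/15 - 24*sqrt(2)/5 + 54*sqrt(3)/5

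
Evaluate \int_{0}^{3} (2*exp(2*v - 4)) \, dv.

-(1 - exp(6))*exp(-4)

Let u = 2*v - 4, so du = 2 dv. When v = 0, u = -4; when v = 3, u = 2.
The integral becomes ∫ exp(u) du from -4 to 2, with antiderivative exp(u).
Back in v: F(v) = exp(2*v - 4).
Then F(3) - F(0) = (exp(2)) - (exp(-4)) = -(1 - exp(6))*exp(-4).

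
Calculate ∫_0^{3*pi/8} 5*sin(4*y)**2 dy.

Use the identity sin^2(4*y) = (1 - cos(8*y))/2.
An antiderivative is F(y) = 5*y/2 - 5*sin(8*y)/16.
Then F(3*pi/8) - F(0) = (15*pi/16) - (0) = 15*pi/16.

15*pi/16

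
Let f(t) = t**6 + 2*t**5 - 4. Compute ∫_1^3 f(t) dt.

11486/21

By the power rule, an antiderivative is F(t) = t**7/7 + t**6/3 - 4*t.
Then F(3) - F(1) = (3804/7) - (-74/21) = 11486/21.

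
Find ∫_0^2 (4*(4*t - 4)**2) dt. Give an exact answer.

Let u = 4*t - 4, so du = 4 dt. When t = 0, u = -4; when t = 2, u = 4.
The integral becomes ∫ u**2 du from -4 to 4, with antiderivative u**3/3.
Back in t: F(t) = (4*t - 4)**3/3.
Then F(2) - F(0) = (64/3) - (-64/3) = 128/3.

128/3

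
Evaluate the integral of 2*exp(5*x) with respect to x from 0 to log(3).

Let u = exp(x), so du = exp(x) dx. When x = 0, u = 1; when x = log(3), u = 3.
The integral becomes 2·∫ u**4 du from 1 to 3, with antiderivative 2*u**5/5.
Back in x: F(x) = 2*exp(5*x)/5.
Then F(log(3)) - F(0) = (486/5) - (2/5) = 484/5.

484/5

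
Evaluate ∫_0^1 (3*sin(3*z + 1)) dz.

cos(1) - cos(4)

Let u = 3*z + 1, so du = 3 dz. When z = 0, u = 1; when z = 1, u = 4.
The integral becomes ∫ sin(u) du from 1 to 4, with antiderivative -cos(u).
Back in z: F(z) = -cos(3*z + 1).
Then F(1) - F(0) = (-cos(4)) - (-cos(1)) = cos(1) - cos(4).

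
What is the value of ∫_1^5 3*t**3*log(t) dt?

-117 + 1875*log(5)/4

Integrate by parts once (u = ln t, dv = 3*t**3 dt).
An antiderivative is F(t) = 3*t**4*(4*log(t) - 1)/16.
Then F(5) - F(1) = (-1875/16 + 1875*log(5)/4) - (-3/16) = -117 + 1875*log(5)/4.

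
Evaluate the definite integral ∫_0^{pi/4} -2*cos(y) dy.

An antiderivative is F(y) = -2*sin(y).
Then F(pi/4) - F(0) = (-sqrt(2)) - (0) = -sqrt(2).

-sqrt(2)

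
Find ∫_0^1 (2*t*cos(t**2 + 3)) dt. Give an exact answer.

Let u = t**2 + 3, so du = 2*t dt. When t = 0, u = 3; when t = 1, u = 4.
The integral becomes ∫ cos(u) du from 3 to 4, with antiderivative sin(u).
Back in t: F(t) = sin(t**2 + 3).
Then F(1) - F(0) = (sin(4)) - (sin(3)) = sin(4) - sin(3).

sin(4) - sin(3)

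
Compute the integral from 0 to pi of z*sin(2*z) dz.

Integrate by parts once (u = z, dv = sin(2*z) dz).
An antiderivative is F(z) = -z*cos(2*z)/2 + sin(2*z)/4.
Then F(pi) - F(0) = (-pi/2) - (0) = -pi/2.

-pi/2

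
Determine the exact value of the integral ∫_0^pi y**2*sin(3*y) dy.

-4/27 + pi**2/3

Integrate by parts twice (u = y^2, dv = sin(3*y) dy).
An antiderivative is F(y) = -y**2*cos(3*y)/3 + 2*y*sin(3*y)/9 + 2*cos(3*y)/27.
Then F(pi) - F(0) = (-2/27 + pi**2/3) - (2/27) = -4/27 + pi**2/3.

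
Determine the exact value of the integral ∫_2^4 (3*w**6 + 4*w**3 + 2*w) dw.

50532/7

By the power rule, an antiderivative is F(w) = 3*w**7/7 + w**4 + w**2.
Then F(4) - F(2) = (51056/7) - (524/7) = 50532/7.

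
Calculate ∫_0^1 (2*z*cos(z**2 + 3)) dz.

Let u = z**2 + 3, so du = 2*z dz. When z = 0, u = 3; when z = 1, u = 4.
The integral becomes ∫ cos(u) du from 3 to 4, with antiderivative sin(u).
Back in z: F(z) = sin(z**2 + 3).
Then F(1) - F(0) = (sin(4)) - (sin(3)) = sin(4) - sin(3).

sin(4) - sin(3)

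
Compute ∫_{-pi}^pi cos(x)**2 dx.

Use the identity cos^2(x) = (1 + cos(2*x))/2.
An antiderivative is F(x) = x/2 + sin(2*x)/4.
Then F(pi) - F(-pi) = (pi/2) - (-pi/2) = pi.

pi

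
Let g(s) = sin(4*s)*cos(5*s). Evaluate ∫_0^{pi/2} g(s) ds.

-4/9

Use the identity sin(4*s)cos(5*s) = [sin(9*s) + sin(-s)]/2.
An antiderivative is F(s) = cos(s)/2 - cos(9*s)/18.
Then F(pi/2) - F(0) = (0) - (4/9) = -4/9.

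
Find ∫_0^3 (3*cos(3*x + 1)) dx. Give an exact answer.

Let u = 3*x + 1, so du = 3 dx. When x = 0, u = 1; when x = 3, u = 10.
The integral becomes ∫ cos(u) du from 1 to 10, with antiderivative sin(u).
Back in x: F(x) = sin(3*x + 1).
Then F(3) - F(0) = (sin(10)) - (sin(1)) = -sin(1) + sin(10).

-sin(1) + sin(10)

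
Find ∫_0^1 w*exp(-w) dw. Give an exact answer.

Integrate by parts once (u = w, dv = exp(-w) dw).
An antiderivative is F(w) = (-w - 1)*exp(-w).
Then F(1) - F(0) = (-2*exp(-1)) - (-1) = 1 - 2*exp(-1).

1 - 2*exp(-1)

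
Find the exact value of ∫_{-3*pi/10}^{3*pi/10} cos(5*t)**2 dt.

3*pi/10

Use the identity cos^2(5*t) = (1 + cos(10*t))/2.
An antiderivative is F(t) = t/2 + sin(10*t)/20.
Then F(3*pi/10) - F(-3*pi/10) = (3*pi/20) - (-3*pi/20) = 3*pi/10.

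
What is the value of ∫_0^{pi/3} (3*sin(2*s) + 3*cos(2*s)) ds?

3*sqrt(3)/4 + 9/4

An antiderivative is F(s) = 3*sin(2*s)/2 - 3*cos(2*s)/2.
Then F(pi/3) - F(0) = (3/4 + 3*sqrt(3)/4) - (-3/2) = 3*sqrt(3)/4 + 9/4.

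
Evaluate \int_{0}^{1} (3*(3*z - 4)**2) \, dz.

Let u = 3*z - 4, so du = 3 dz. When z = 0, u = -4; when z = 1, u = -1.
The integral becomes ∫ u**2 du from -4 to -1, with antiderivative u**3/3.
Back in z: F(z) = (3*z - 4)**3/3.
Then F(1) - F(0) = (-1/3) - (-64/3) = 21.

21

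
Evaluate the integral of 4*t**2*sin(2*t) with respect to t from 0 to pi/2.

Integrate by parts twice (u = t^2, dv = 4*sin(2*t) dt).
An antiderivative is F(t) = -2*t**2*cos(2*t) + 2*t*sin(2*t) + cos(2*t).
Then F(pi/2) - F(0) = (-1 + pi**2/2) - (1) = -2 + pi**2/2.

-2 + pi**2/2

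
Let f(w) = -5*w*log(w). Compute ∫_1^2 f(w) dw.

Integrate by parts once (u = ln w, dv = -5*w dw).
An antiderivative is F(w) = -5*w**2*(2*log(w) - 1)/4.
Then F(2) - F(1) = (5 - 10*log(2)) - (5/4) = 15/4 - 10*log(2).

15/4 - 10*log(2)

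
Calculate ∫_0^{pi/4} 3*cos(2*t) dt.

3/2

An antiderivative is F(t) = 3*sin(2*t)/2.
Then F(pi/4) - F(0) = (3/2) - (0) = 3/2.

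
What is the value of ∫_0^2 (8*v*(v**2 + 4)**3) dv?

Let u = v**2 + 4, so du = 2*v dv. When v = 0, u = 4; when v = 2, u = 8.
The integral becomes 4·∫ u**3 du from 4 to 8, with antiderivative u**4.
Back in v: F(v) = (v**2 + 4)**4.
Then F(2) - F(0) = (4096) - (256) = 3840.

3840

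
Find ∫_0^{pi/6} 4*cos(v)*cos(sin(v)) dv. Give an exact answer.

4*sin(1/2)

Let u = sin(v), so du = cos(v) dv. When v = 0, u = 0; when v = pi/6, u = 1/2.
The integral becomes 4·∫ cos(u) du from 0 to 1/2, with antiderivative 4*sin(u).
Back in v: F(v) = 4*sin(sin(v)).
Then F(pi/6) - F(0) = (4*sin(1/2)) - (0) = 4*sin(1/2).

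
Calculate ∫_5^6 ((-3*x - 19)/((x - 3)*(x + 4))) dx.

-6*log(3) + log(5) + 5*log(2)

Factor the denominator: x**2 + x - 12 = (x + 4)(x - 3).
Partial fractions: (-3*x - 19)/((x - 3)*(x + 4)) = 1/(x + 4) - 4/(x - 3).
An antiderivative is F(x) = -4*log(x - 3) + log(x + 4).
Then F(6) - F(5) = (log(10/81)) - (log(9/16)) = -6*log(3) + log(5) + 5*log(2).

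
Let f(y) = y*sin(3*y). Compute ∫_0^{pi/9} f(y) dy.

Integrate by parts once (u = y, dv = sin(3*y) dy).
An antiderivative is F(y) = -y*cos(3*y)/3 + sin(3*y)/9.
Then F(pi/9) - F(0) = (-pi/54 + sqrt(3)/18) - (0) = -pi/54 + sqrt(3)/18.

-pi/54 + sqrt(3)/18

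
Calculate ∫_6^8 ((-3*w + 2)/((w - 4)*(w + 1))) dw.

log(7/36)

Factor the denominator: w**2 - 3*w - 4 = (w + 1)(w - 4).
Partial fractions: (-3*w + 2)/((w - 4)*(w + 1)) = -1/(w + 1) - 2/(w - 4).
An antiderivative is F(w) = -2*log(w - 4) - log(w + 1).
Then F(8) - F(6) = (-4*log(2) - 2*log(3)) - (-log(28)) = log(7/36).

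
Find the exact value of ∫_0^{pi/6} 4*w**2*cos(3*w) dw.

Integrate by parts twice (u = w^2, dv = 4*cos(3*w) dw).
An antiderivative is F(w) = 4*w**2*sin(3*w)/3 + 8*w*cos(3*w)/9 - 8*sin(3*w)/27.
Then F(pi/6) - F(0) = (-8/27 + pi**2/27) - (0) = -8/27 + pi**2/27.

-8/27 + pi**2/27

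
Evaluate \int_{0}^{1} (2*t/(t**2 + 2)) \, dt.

log(3/2)

Let u = t**2 + 2, so du = 2*t dt. When t = 0, u = 2; when t = 1, u = 3.
The integral becomes ∫ 1/u du from 2 to 3, with antiderivative log(u).
Back in t: F(t) = log(t**2 + 2).
Then F(1) - F(0) = (log(3)) - (log(2)) = log(3/2).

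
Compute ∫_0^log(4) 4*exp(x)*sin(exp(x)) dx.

Let u = exp(x), so du = exp(x) dx. When x = 0, u = 1; when x = log(4), u = 4.
The integral becomes 4·∫ sin(u) du from 1 to 4, with antiderivative -4*cos(u).
Back in x: F(x) = -4*cos(exp(x)).
Then F(log(4)) - F(0) = (-4*cos(4)) - (-4*cos(1)) = 4*cos(1) - 4*cos(4).

4*cos(1) - 4*cos(4)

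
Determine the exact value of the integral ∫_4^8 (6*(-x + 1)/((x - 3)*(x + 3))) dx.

-4*log(11) - 2*log(5) + 4*log(7)

Factor the denominator: x**2 - 9 = (x + 3)(x - 3).
Partial fractions: 6*(-x + 1)/((x - 3)*(x + 3)) = -4/(x + 3) - 2/(x - 3).
An antiderivative is F(x) = -2*log(x - 3) - 4*log(x + 3).
Then F(8) - F(4) = (-4*log(11) - 2*log(5)) - (-4*log(7)) = -4*log(11) - 2*log(5) + 4*log(7).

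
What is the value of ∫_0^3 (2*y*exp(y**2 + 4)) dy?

Let u = y**2 + 4, so du = 2*y dy. When y = 0, u = 4; when y = 3, u = 13.
The integral becomes ∫ exp(u) du from 4 to 13, with antiderivative exp(u).
Back in y: F(y) = exp(y**2 + 4).
Then F(3) - F(0) = (exp(13)) - (exp(4)) = -exp(4) + exp(13).

-exp(4) + exp(13)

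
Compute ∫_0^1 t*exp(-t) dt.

1 - 2*exp(-1)

Integrate by parts once (u = t, dv = exp(-t) dt).
An antiderivative is F(t) = (-t - 1)*exp(-t).
Then F(1) - F(0) = (-2*exp(-1)) - (-1) = 1 - 2*exp(-1).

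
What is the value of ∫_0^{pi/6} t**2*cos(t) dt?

-1 + pi**2/72 + sqrt(3)*pi/6

Integrate by parts twice (u = t^2, dv = cos(t) dt).
An antiderivative is F(t) = t**2*sin(t) + 2*t*cos(t) - 2*sin(t).
Then F(pi/6) - F(0) = (-1 + pi**2/72 + sqrt(3)*pi/6) - (0) = -1 + pi**2/72 + sqrt(3)*pi/6.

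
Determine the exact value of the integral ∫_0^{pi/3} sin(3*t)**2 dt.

pi/6

Use the identity sin^2(3*t) = (1 - cos(6*t))/2.
An antiderivative is F(t) = t/2 - sin(6*t)/12.
Then F(pi/3) - F(0) = (pi/6) - (0) = pi/6.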